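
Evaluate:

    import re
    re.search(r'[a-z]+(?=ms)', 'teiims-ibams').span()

(0, 4)

Lookahead/lookbehind check context without consuming it, so the matched span excludes the asserted characters.
The match spans [0:4] → 'teii'.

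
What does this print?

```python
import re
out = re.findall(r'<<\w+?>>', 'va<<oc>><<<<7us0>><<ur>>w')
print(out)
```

['<<oc>>', '<<7us0>>', '<<ur>>']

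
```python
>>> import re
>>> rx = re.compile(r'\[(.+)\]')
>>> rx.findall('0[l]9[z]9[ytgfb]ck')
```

Scanning left to right: at [1:16] match '[l]9[z]9[ytgfb]', group 1 = 'l]9[z]9[ytgfb'.
With a single group, `findall` returns only what that group captured — 1 item.

['l]9[z]9[ytgfb']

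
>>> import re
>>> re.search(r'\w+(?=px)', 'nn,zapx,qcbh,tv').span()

(3, 5)

The `(?=…)`/`(?<=…)` assertion just peeks at neighbouring text; it doesn't advance the match position.
`search` walks the string left to right and returns the first match it finds.
The match spans [3:5] → 'za'.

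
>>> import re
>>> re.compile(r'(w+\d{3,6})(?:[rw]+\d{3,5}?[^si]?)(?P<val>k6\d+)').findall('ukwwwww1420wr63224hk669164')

This matches one or more of a literal 'w', then 3 to 6 of a digit (captured); then one or more of one of [rw], then 3 to 5 of a digit (lazy), then optionally any character except [si] (non-capturing group); then the literal 'k6', then one or more of a digit (captured as 'val').
Matches: at [2:26] match 'wwwww1420wr63224hk669164', groups = ('wwwww1420', 'k669164').
`findall` packs the 2 group values into a tuple for every match.

[('wwwww1420', 'k669164')]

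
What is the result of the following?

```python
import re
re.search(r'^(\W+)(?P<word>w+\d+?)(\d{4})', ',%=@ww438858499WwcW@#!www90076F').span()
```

(0, 11)

The pattern matches anchored at the start of the string; then one or more of a non-word character (captured); then one or more of the literal 'w', then one or more of a digit (lazy) (captured as 'word'); then exactly 4 of a digit (captured).
Lazy quantifiers expand one character at a time until the remainder of the pattern can match.
Unlike `match`, `search` isn't anchored — it looks for the pattern anywhere in the string.
The match spans [0:11] → ',%=@ww43885'.
Captured: group 1 = ',%=@', group 2 = 'ww4', group 3 = '3885'.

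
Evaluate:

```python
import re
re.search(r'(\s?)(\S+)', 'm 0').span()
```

(0, 1)

This matches optionally whitespace (captured); then one or more of a non-whitespace character (captured).
Unlike `match`, `search` isn't anchored — it looks for the pattern anywhere in the string.
The match spans [0:1] → 'm'.
Captured: group 1 = '', group 2 = 'm'.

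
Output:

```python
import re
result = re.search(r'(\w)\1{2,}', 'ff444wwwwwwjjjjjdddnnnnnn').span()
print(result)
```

(2, 5)

After group 1 captures some text, `\1` only succeeds where that same text appears again.
`re.search` tries every starting position until one works.
The match spans [2:5] → '444'.
Captured: group 1 = '4'.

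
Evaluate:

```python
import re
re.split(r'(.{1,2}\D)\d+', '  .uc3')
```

`re.split` interleaves the captured-group text with the surrounding fragments.

['  ', '.uc', '']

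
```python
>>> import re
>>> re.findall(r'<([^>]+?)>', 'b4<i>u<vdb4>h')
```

['i', 'vdb4']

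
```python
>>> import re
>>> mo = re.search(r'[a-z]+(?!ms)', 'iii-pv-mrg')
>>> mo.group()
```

Because the assertion is negative and zero-width, positions next to the forbidden text are skipped.
`re.search` scans for the first position where the pattern succeeds.
The match spans [0:3] → 'iii'.

'iii'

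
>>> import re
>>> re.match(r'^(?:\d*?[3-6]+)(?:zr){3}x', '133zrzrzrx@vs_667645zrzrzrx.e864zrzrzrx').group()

The pattern matches anchored at the start of the string; then zero or more of a digit (lazy), then one or more of a character in [3-6] (non-capturing group); then the literal 'zr' repeated 3 times, then a literal 'x'.
`re.match` won't scan ahead — the pattern has to work from the very first character.
The match spans [0:10] → '133zrzrzrx'.

'133zrzrzrx'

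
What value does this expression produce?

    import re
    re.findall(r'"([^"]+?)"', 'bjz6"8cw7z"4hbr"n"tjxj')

Walking the string: at [4:11] match '"8cw7z"', group 1 = '8cw7z'; at [15:18] match '"n"', group 1 = 'n'.
With a single group, `findall` returns only what that group captured — 2 items.

['8cw7z', 'n']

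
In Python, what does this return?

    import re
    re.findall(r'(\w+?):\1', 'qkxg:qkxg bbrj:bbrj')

['qkxg', 'bbrj']

After group 1 captures some text, `\1` only succeeds where that same text appears again.
Walking the string: at [0:9] match 'qkxg:qkxg', group 1 = 'qkxg'; at [10:19] match 'bbrj:bbrj', group 1 = 'bbrj'.
Because there's exactly one group, `findall` drops the full match and keeps group 1 from each hit.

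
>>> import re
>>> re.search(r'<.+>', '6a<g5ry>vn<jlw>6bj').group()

'<g5ry>vn<jlw>'

Unlike `match`, `search` isn't anchored — it looks for the pattern anywhere in the string.
The match spans [2:15] → '<g5ry>vn<jlw>'.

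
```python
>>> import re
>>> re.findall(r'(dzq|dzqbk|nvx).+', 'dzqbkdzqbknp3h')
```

Alternation tries branches left to right and keeps the first one that lets the overall match succeed at that position.
Scanning left to right: at [0:14] match 'dzqbkdzqbknp3h', group 1 = 'dzq'.
With a single group, `findall` returns only what that group captured — 1 item.

['dzq']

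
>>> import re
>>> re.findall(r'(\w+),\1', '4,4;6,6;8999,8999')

After group 1 captures some text, `\1` only succeeds where that same text appears again.
Matches: at [0:3] match '4,4', group 1 = '4'; at [4:7] match '6,6', group 1 = '6'; at [8:17] match '8999,8999', group 1 = '8999'.
With a single group, `findall` returns only what that group captured — 3 items.

['4', '6', '8999']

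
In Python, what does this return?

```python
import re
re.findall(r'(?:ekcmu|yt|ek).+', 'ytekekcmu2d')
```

['ytekekcmu2d']

Walking the string: at [0:11] → 'ytekekcmu2d'.
`findall` yields the raw match text (1 of them) because the pattern has no groups.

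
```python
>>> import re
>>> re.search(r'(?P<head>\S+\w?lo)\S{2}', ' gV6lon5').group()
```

'gV6lon5'

The match spans [1:8] → 'gV6lon5'.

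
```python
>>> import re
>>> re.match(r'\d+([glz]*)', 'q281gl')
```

This matches one or more of a digit; then zero or more of one of [glz] (captured).
`match` is anchored at position 0; if the pattern doesn't fit there, it returns None.
Here the pattern fails at index 0, so the call returns None.

None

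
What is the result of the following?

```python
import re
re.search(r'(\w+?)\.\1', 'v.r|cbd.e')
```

None

`\1` is not a pattern — it's the concrete string captured by group 1, re-applied verbatim.
Here no position works, so the call returns None.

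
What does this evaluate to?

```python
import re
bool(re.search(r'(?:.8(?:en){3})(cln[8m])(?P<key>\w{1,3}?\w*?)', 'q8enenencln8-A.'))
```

This matches any character, then the literal '8', then the literal 'en' repeated 3 times (non-capturing group); then the literal 'cln', then one of [8m] (captured); then 1 to 3 of a word character (lazy), then zero or more of a word character (lazy) (captured as 'key').
Here the pattern never matches, so the call returns None, and `bool(None)` is False.

False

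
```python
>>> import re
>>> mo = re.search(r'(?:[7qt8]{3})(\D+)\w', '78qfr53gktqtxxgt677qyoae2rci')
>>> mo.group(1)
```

This matches exactly 3 of one of [7qt8] (non-capturing group); then one or more of a non-digit (captured); then a word character.
`re.search` tries every starting position until one works.
The match spans [0:6] → '78qfr5'.
Captured: group 1 = 'fr'.

'fr'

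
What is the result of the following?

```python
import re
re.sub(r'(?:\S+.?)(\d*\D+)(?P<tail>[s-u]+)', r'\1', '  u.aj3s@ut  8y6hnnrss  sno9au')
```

'  u   a'

Each match is replaced using the text its own group 1 captured.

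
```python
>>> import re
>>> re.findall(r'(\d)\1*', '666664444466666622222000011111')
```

The backreference `\1` re-matches whatever the first group consumed, character for character.
One capturing group, so `findall` returns just the captured substring from each match — 6 in all.

['6', '4', '6', '2', '0', '1']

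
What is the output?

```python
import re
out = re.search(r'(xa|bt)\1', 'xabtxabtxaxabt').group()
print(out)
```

`\1` is not a pattern — it's the concrete string captured by group 1, re-applied verbatim.
The match spans [8:12] → 'xaxa'.

xaxa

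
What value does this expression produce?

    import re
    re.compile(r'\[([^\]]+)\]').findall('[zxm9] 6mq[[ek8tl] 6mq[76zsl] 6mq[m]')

['zxm9', '[ek8tl', '76zsl', 'm']

With a single group, `findall` returns only what that group captured — 4 items.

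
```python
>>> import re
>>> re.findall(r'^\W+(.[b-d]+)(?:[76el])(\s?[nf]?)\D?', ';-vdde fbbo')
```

With 2 capturing groups, `findall` returns a 2-tuple per match.

[('vdd', ' f')]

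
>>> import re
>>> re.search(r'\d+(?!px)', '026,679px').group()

The negative lookaround is zero-width — it rules out positions where the adjacent text would match, without consuming anything.
`re.search` tries every starting position until one works.
The match spans [0:3] → '026'.

'026'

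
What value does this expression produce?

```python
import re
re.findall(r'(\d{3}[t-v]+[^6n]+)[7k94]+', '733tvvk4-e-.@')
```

['733tvvk']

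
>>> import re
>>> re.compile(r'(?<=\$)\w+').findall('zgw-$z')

['z']

Lookahead/lookbehind check context without consuming it, so the matched span excludes the asserted characters.
Walking the string: at [5:6] → 'z'.
With no groups in the pattern, `findall` gives back each whole match — 1 here.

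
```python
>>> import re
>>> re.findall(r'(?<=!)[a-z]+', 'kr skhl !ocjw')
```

Lookahead/lookbehind check context without consuming it, so the matched span excludes the asserted characters.
`findall` yields the raw match text (1 of them) because the pattern has no groups.

['ocjw']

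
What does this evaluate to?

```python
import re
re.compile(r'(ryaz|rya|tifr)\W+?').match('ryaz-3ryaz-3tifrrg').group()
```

With `match`, the pattern is implicitly anchored at the beginning.
The match spans [0:5] → 'ryaz-'.
Captured: group 1 = 'ryaz'.

'ryaz-'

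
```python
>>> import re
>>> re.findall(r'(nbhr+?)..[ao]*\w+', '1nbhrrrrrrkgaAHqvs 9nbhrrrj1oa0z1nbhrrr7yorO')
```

['nbhr', 'nbhr']

Pattern: the literal 'nbh', then one or more of a literal 'r' (lazy) (captured); then any character, then any character, then zero or more of one of [ao]; then one or more of a word character.
Scanning left to right: at [1:18] match 'nbhrrrrrrkgaAHqvs', group 1 = 'nbhr'; at [20:44] match 'nbhrrrj1oa0z1nbhrrr7yorO', group 1 = 'nbhr'.
`findall` collects group 1 from each match (2 total).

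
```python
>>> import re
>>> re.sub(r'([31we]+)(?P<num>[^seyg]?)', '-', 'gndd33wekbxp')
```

This matches one or more of one of [31we] (captured); then optionally any character except [seyg] (captured as 'num').
Every occurrence is swapped for '-'.

'gndd-bxp'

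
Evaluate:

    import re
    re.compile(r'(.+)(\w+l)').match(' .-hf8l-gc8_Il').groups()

The match spans [0:14] → ' .-hf8l-gc8_Il'.
Captured: group 1 = ' .-hf8l-gc8_', group 2 = 'Il'.

(' .-hf8l-gc8_', 'Il')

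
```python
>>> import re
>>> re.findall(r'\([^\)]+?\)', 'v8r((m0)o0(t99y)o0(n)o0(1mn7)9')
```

['((m0)', '(t99y)', '(n)', '(1mn7)']

Walking the string: at [3:8] → '((m0)'; at [10:16] → '(t99y)'; at [18:21] → '(n)'; at [23:29] → '(1mn7)'.
No capturing groups, so `findall` returns the 4 full match strings.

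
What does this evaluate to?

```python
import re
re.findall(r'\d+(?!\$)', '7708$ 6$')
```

`(?!…)`/`(?<!…)` only lets a position through if the neighbouring text does NOT match; no characters are consumed.
Walking the string: at [0:3] → '770'.
With no groups in the pattern, `findall` gives back each whole match — 1 here.

['770']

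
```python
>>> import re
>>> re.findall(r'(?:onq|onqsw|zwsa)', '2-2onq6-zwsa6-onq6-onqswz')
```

['onq', 'zwsa', 'onq', 'onq']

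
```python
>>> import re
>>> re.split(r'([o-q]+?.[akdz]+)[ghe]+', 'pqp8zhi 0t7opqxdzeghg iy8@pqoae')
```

['', 'pqp8z', 'i 0t7', 'opqxdz', ' iy8@', 'pqoa', '']

Pattern: one or more of a character in [o-q] (lazy), then any character, then one or more of one of [akdz] (captured); then one or more of one of [ghe].
Matches to split on: at [0:6] → 'pqp8zh'; at [11:21] → 'opqxdzeghg'; at [26:31] → 'pqoae'.
Because the pattern has a capturing group, `split` also inserts each captured text between the pieces.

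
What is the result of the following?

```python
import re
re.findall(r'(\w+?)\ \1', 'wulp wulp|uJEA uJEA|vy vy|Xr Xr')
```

The backreference `\1` re-matches whatever the first group consumed, character for character.
Scanning left to right: at [0:9] match 'wulp wulp', group 1 = 'wulp'; at [10:19] match 'uJEA uJEA', group 1 = 'uJEA'; at [20:25] match 'vy vy', group 1 = 'vy'; at [26:31] match 'Xr Xr', group 1 = 'Xr'.
Because there's exactly one group, `findall` drops the full match and keeps group 1 from each hit.

['wulp', 'uJEA', 'vy', 'Xr']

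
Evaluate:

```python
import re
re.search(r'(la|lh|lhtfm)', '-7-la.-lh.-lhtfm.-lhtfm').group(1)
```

'la'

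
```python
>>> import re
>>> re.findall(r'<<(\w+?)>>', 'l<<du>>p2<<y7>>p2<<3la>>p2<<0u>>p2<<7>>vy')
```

Scanning left to right: at [1:7] match '<<du>>', group 1 = 'du'; at [9:15] match '<<y7>>', group 1 = 'y7'; at [17:24] match '<<3la>>', group 1 = '3la'; at [26:32] match '<<0u>>', group 1 = '0u'; at [34:39] match '<<7>>', group 1 = '7'.
Because there's exactly one group, `findall` drops the full match and keeps group 1 from each hit.

['du', 'y7', '3la', '0u', '7']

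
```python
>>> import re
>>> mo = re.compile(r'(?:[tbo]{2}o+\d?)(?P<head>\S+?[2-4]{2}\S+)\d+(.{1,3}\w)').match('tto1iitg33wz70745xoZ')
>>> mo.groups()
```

The match spans [0:20] → 'tto1iitg33wz70745xoZ'.
Captured: group 1 = 'iitg33wz7074', group 2 = 'xoZ'.

('iitg33wz7074', 'xoZ')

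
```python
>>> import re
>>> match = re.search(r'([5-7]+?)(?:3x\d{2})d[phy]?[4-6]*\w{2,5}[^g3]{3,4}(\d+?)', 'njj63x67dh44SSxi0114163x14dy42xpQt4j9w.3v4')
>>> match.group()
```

'63x67dh44SSxi011416'

Pattern: one or more of a character in [5-7] (lazy) (captured); then the literal '3x', then exactly 2 of a digit (non-capturing group); then the literal 'd', then optionally one of [phy], then zero or more of a character in [4-6]; then 2 to 5 of a word character, then 3 to 4 of any character except [g3]; then one or more of a digit (lazy) (captured).
The match spans [3:22] → '63x67dh44SSxi011416'.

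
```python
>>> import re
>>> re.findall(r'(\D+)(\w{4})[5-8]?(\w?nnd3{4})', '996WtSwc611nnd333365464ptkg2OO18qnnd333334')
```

[('WtSw', 'c611', 'nnd3333'), ('ptkg', '2OO1', 'qnnd3333')]

This matches one or more of a non-digit (captured); then exactly 4 of a word character (captured); then optionally a character in [5-8]; then optionally a word character, then the literal 'nnd', then exactly 4 of the literal '3' (captured).
`findall` packs the 3 group values into a tuple for every match.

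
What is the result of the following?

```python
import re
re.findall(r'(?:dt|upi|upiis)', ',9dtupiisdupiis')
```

Alternation isn't longest-match — the leftmost alternative that fits at this position is chosen.
Walking the string: at [2:4] → 'dt'; at [4:7] → 'upi'; at [10:13] → 'upi'.
No capturing groups, so `findall` returns the 3 full match strings.

['dt', 'upi', 'upi']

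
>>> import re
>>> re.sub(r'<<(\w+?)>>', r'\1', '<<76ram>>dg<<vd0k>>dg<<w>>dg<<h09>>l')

Each match is replaced using the text its own group 1 captured.

'76ramdgvd0kdgwdgh09l'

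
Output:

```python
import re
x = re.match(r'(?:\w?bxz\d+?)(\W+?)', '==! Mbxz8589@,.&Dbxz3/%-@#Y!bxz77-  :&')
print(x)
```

None

The pattern matches optionally a word character, then the literal 'bxz', then one or more of a digit (lazy) (non-capturing group); then one or more of a non-word character (lazy) (captured).
`re.match` won't scan ahead — the pattern has to work from the very first character.
Here the string doesn't start with a match, so the call returns None.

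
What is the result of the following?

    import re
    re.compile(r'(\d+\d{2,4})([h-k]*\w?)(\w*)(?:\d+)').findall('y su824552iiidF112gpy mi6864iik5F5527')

The pattern matches one or more of a digit, then 2 to 4 of a digit (captured); then zero or more of a character in [h-k], then optionally a word character (captured); then zero or more of a word character (captured); then one or more of a digit (non-capturing group).
Walking the string: at [4:18] match '824552iiidF112', groups = ('824552', 'iiid', 'F11'); at [24:37] match '6864iik5F5527', groups = ('6864', 'iik5', 'F552').
With 3 capturing groups, `findall` returns a 3-tuple per match.

[('824552', 'iiid', 'F11'), ('6864', 'iik5', 'F552')]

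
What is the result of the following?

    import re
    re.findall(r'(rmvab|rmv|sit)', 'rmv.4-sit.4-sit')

['rmv', 'sit', 'sit']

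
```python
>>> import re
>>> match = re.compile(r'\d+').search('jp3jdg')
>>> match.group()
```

The pattern matches one or more of a digit.
`search` walks the string left to right and returns the first match it finds.
The match spans [2:3] → '3'.

'3'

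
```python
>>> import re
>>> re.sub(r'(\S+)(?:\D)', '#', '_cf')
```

'#'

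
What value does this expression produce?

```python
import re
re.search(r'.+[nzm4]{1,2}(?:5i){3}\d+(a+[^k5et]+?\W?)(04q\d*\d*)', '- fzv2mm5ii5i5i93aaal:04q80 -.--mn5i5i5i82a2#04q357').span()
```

The pattern matches one or more of any character; then 1 to 2 of one of [nzm4], then the literal '5i' repeated 3 times, then one or more of a digit; then one or more of a literal 'a', then one or more of any character except [k5et] (lazy), then optionally a non-word character (captured); then the literal '04q', then zero or more of a digit, then zero or more of a digit (captured).
`search` walks the string left to right and returns the first match it finds.
The match spans [0:51] → '- fzv2mm5ii5i5i93aaal:04q80 -.--mn5i5i5i82a2#04q357'.
Captured: group 1 = 'a2#', group 2 = '04q357'.

(0, 51)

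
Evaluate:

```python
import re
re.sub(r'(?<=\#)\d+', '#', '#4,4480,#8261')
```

'##,4480,##'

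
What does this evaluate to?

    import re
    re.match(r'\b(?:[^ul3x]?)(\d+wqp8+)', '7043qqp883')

None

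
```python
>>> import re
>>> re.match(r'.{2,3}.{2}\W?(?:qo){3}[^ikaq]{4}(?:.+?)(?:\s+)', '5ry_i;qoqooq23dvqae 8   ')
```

None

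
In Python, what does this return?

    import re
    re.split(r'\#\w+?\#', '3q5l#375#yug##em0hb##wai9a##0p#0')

['3q5l', 'yug#', '', '', '0']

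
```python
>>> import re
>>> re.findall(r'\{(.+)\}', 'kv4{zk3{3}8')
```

['zk3{3']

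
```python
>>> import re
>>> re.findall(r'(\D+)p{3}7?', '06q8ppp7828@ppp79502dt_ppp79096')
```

Pattern: one or more of a non-digit (captured); then exactly 3 of a literal 'p', then optionally a literal '7'.
Matches: at [11:16] match '@ppp7', group 1 = '@'; at [20:27] match 'dt_ppp7', group 1 = 'dt_'.
With a single group, `findall` returns only what that group captured — 2 items.

['@', 'dt_']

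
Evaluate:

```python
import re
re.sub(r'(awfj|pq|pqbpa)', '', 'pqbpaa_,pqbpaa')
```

The regex engine tests alternatives in the order written; an earlier branch that matches wins even if a later one would match more.
`sub` substitutes '' at each match site.

'bpaa_,bpaa'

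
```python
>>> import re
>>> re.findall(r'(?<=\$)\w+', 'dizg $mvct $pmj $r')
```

['mvct', 'pmj', 'r']

The `(?=…)`/`(?<=…)` assertion just peeks at neighbouring text; it doesn't advance the match position.
Matches: at [6:10] → 'mvct'; at [12:15] → 'pmj'; at [17:18] → 'r'.
`findall` yields the raw match text (3 of them) because the pattern has no groups.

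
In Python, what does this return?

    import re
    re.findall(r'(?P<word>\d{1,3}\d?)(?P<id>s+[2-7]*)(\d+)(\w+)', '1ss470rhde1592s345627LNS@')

[('1', 'ss47', '0', 'rhde1592s345627LNS')]

This matches 1 to 3 of a digit, then optionally a digit (captured as 'word'); then one or more of a literal 's', then zero or more of a character in [2-7] (captured as 'id'); then one or more of a digit (captured); then one or more of a word character (captured).
Scanning left to right: at [0:24] match '1ss470rhde1592s345627LNS', groups = ('1', 'ss47', '0', 'rhde1592s345627LNS').
Multiple groups make `findall` return tuples — one 4-tuple for the one match.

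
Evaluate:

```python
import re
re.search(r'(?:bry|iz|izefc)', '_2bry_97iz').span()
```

(2, 5)

Unlike `match`, `search` isn't anchored — it looks for the pattern anywhere in the string.
The match spans [2:5] → 'bry'.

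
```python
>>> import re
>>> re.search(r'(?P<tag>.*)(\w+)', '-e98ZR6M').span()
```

Pattern: zero or more of any character (captured as 'tag'); then one or more of a word character (captured).
`re.search` tries every starting position until one works.
The match spans [0:8] → '-e98ZR6M'.
Captured: group 1 = '-e98ZR6', group 2 = 'M'.

(0, 8)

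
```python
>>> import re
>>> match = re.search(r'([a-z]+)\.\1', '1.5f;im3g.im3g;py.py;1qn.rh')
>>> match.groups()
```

('py',)

The match spans [15:20] → 'py.py'.
Captured: group 1 = 'py'.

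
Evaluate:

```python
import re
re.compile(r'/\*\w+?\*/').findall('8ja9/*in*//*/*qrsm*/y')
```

['/*in*/', '/*qrsm*/']

Walking the string: at [4:10] → '/*in*/'; at [12:20] → '/*qrsm*/'.
`findall` yields the raw match text (2 of them) because the pattern has no groups.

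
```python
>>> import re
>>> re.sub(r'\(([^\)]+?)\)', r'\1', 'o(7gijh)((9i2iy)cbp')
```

'o7gijh(9i2iycbp'

Matches: at [1:8] → '(7gijh)'; at [8:16] → '((9i2iy)'.
The replacement refers to a captured group, so each match is rewritten using its own captured text.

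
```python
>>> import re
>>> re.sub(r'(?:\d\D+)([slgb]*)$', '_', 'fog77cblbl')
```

Every occurrence is swapped for '_'.

'fog7_'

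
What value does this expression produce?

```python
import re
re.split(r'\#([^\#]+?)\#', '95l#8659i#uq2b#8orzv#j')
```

['95l', '8659i', 'uq2b', '8orzv', 'j']

Matches to split on: at [3:10] → '#8659i#'; at [14:21] → '#8orzv#'.
With a capturing group present, the delimiter's captured portion is kept in the result list.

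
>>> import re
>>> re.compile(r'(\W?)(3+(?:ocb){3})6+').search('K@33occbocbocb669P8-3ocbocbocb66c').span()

(19, 32)

This matches optionally a non-word character (captured); then one or more of the literal '3', then the literal 'ocb' repeated 3 times (captured); then one or more of a literal '6'.
The match spans [19:32] → '-3ocbocbocb66'.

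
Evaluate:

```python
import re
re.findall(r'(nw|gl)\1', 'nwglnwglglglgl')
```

A backreference is literal: `\1` must see the identical characters the first group matched.
`findall` collects group 1 from each match (2 total).

['gl', 'gl']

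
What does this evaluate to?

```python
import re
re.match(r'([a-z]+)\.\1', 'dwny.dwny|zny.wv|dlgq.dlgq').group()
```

The backreference `\1` re-matches whatever the first group consumed, character for character.
With `match`, the pattern is implicitly anchored at the beginning.
The match spans [0:9] → 'dwny.dwny'.
Captured: group 1 = 'dwny'.

'dwny.dwny'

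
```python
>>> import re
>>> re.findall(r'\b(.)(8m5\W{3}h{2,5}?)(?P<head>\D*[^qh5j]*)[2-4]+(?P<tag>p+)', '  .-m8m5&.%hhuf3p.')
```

This matches a word boundary (`\b`, zero-width); then any character (captured); then the literal '8m5', then exactly 3 of a non-word character, then 2 to 5 of the literal 'h' (lazy) (captured); then zero or more of a non-digit, then zero or more of any character except [qh5j] (captured as 'head'); then one or more of a character in [2-4]; then one or more of a literal 'p' (captured as 'tag').
Walking the string: at [4:17] match 'm8m5&.%hhuf3p', groups = ('m', '8m5&.%hh', 'uf', 'p').
4 groups means the one result is a tuple of 4 captured strings — 1 here.

[('m', '8m5&.%hh', 'uf', 'p')]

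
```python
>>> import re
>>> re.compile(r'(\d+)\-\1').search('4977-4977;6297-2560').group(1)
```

'4977'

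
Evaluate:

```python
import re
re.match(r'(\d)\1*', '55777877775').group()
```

'55'

`re.match` only tries the pattern at the start of the string.
The match spans [0:2] → '55'.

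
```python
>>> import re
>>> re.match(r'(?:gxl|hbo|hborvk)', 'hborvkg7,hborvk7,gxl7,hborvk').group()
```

'hbo'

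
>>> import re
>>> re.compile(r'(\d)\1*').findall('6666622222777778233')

After group 1 captures some text, `\1` only succeeds where that same text appears again.
One capturing group, so `findall` returns just the captured substring from each match — 6 in all.

['6', '2', '7', '8', '2', '3']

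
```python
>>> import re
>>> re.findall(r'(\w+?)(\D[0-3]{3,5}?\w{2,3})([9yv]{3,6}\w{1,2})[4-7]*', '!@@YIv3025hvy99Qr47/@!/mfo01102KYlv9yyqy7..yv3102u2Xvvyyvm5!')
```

The pattern matches one or more of a word character (lazy) (captured); then a non-digit, then 3 to 5 of a character in [0-3] (lazy), then 2 to 3 of a word character (captured); then 3 to 6 of one of [9yv], then 1 to 2 of a word character (captured); then zero or more of a character in [4-7].
Matches: at [3:19] match 'YIv3025hvy99Qr47', groups = ('YI', 'v3025hv', 'y99Qr'); at [23:41] match 'mfo01102KYlv9yyqy7', groups = ('mf', 'o01102KYl', 'v9yyqy'); at [43:59] match 'yv3102u2Xvvyyvm5', groups = ('y', 'v3102u2X', 'vvyyvm5').
Multiple groups make `findall` return tuples — one 3-tuple for each match.

[('YI', 'v3025hv', 'y99Qr'), ('mf', 'o01102KYl', 'v9yyqy'), ('y', 'v3102u2X', 'vvyyvm5')]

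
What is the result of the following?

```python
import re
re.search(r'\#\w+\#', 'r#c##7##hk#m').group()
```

'#c#'

`re.search` tries every starting position until one works.
The match spans [1:4] → '#c#'.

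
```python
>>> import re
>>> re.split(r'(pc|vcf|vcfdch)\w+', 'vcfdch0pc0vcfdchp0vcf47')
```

Branches in `(...|...)` are attempted left-to-right; the first branch that allows the whole pattern to succeed is taken.
Matches to split on: at [0:23] → 'vcfdch0pc0vcfdchp0vcf47'.
With a capturing group present, the delimiter's captured portion is kept in the result list.

['', 'vcf', '']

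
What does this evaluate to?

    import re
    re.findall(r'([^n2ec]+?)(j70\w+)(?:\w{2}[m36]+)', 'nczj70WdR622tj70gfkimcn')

This matches one or more of any character except [n2ec] (lazy) (captured); then the literal 'j70', then one or more of a word character (captured); then exactly 2 of a word character, then one or more of one of [m36] (non-capturing group).
Multiple groups make `findall` return tuples — one 2-tuple for the one match.

[('z', 'j70WdR622tj70gf')]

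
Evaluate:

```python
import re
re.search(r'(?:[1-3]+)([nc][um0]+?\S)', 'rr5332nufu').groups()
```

('nuf',)

The match spans [3:9] → '332nuf'.
Captured: group 1 = 'nuf'.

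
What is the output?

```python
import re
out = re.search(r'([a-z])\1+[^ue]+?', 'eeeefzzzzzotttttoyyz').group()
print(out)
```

eeeef

The backreference `\1` re-matches whatever the first group consumed, character for character.
The match spans [0:5] → 'eeeef'.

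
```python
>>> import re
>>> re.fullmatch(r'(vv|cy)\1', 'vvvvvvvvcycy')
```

None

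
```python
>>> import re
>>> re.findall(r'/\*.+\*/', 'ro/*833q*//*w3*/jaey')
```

With no groups in the pattern, `findall` gives back each whole match — 1 here.

['/*833q*//*w3*/']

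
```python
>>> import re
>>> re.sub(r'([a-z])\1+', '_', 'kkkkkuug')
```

'__g'

After group 1 captures some text, `\1` only succeeds where that same text appears again.
Every occurrence is swapped for '_'.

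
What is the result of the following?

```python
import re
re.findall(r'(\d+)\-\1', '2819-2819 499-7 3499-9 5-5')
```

['2819', '9', '5']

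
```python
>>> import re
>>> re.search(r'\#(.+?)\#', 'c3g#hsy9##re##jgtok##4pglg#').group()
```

'#hsy9#'

A non-greedy quantifier consumes as few characters as it can — just enough that the remainder of the pattern still matches from where it stops; whatever follows it matches normally.
The match spans [3:9] → '#hsy9#'.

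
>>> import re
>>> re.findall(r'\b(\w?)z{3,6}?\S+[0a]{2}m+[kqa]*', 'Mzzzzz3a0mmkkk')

This matches a word boundary (`\b`, zero-width); then optionally a word character (captured); then 3 to 6 of the literal 'z' (lazy), then one or more of a non-whitespace character, then exactly 2 of one of [0a]; then one or more of the literal 'm', then zero or more of one of [kqa].
Scanning left to right: at [0:14] match 'Mzzzzz3a0mmkkk', group 1 = 'M'.
`findall` collects group 1 from the one match (1 total).

['M']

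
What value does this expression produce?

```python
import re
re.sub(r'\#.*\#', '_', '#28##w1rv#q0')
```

'_q0'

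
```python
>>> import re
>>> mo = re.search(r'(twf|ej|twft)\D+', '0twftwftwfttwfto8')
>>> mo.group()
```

`re.search` scans for the first position where the pattern succeeds.
The match spans [1:16] → 'twftwftwfttwfto'.
Captured: group 1 = 'twf'.

'twftwftwfttwfto'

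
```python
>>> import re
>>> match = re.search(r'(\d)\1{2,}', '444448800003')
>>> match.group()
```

The backreference `\1` re-matches whatever the first group consumed, character for character.
Unlike `match`, `search` isn't anchored — it looks for the pattern anywhere in the string.
The match spans [0:5] → '44444'.
Captured: group 1 = '4'.

'44444'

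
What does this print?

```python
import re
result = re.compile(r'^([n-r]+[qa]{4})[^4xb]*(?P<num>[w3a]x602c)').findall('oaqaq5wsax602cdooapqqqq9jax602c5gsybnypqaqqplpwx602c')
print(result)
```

[('oaqaq', 'ax602c')]

This matches anchored at the start of the string; then one or more of a character in [n-r], then exactly 4 of one of [qa] (captured); then zero or more of any character except [4xb]; then one of [w3a], then the literal 'x6', then the literal '02c' (captured as 'num').
Matches: at [0:14] match 'oaqaq5wsax602c', groups = ('oaqaq', 'ax602c').
2 groups means the one result is a tuple of 2 captured strings — 1 here.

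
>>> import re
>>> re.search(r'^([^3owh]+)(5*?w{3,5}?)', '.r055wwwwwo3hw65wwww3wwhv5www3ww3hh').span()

(0, 8)

This matches anchored at the start of the string; then one or more of any character except [3owh] (captured); then zero or more of a literal '5' (lazy), then 3 to 5 of the literal 'w' (lazy) (captured).
With the lazy modifier that quantifier settles for the fewest repetitions that let the rest of the pattern succeed (the atoms after it are unaffected and can still be greedy).
`re.search` scans for the first position where the pattern succeeds.
The match spans [0:8] → '.r055www'.
Captured: group 1 = '.r055', group 2 = 'www'.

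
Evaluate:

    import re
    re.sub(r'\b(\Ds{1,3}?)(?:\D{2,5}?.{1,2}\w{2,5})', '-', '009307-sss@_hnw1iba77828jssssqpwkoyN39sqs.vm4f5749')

'009307-ba77828jssssqpwkoyN39sqs.vm4f5749'

This matches a word boundary (`\b`, zero-width); then a non-digit, then 1 to 3 of the literal 's' (lazy) (captured); then 2 to 5 of a non-digit (lazy), then 1 to 2 of any character, then 2 to 5 of a word character (non-capturing group).
The `?` after the quantifier makes it lazy — it takes as little as possible before letting the rest of the pattern try.
Matches: at [6:17] → '-sss@_hnw1i'.
Each match is replaced by '-'.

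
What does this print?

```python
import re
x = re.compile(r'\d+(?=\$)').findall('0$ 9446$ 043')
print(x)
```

['0', '9446']

Lookahead/lookbehind check context without consuming it, so the matched span excludes the asserted characters.
Matches: at [0:1] → '0'; at [3:7] → '9446'.
No capturing groups, so `findall` returns the 2 full match strings.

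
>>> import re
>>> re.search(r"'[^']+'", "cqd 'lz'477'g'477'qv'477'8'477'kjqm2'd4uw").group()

"'lz'"

The match spans [4:8] → "'lz'".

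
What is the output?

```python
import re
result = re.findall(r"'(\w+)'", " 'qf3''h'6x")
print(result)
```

Walking the string: at [1:6] match "'qf3'", group 1 = 'qf3'; at [6:9] match "'h'", group 1 = 'h'.
`findall` collects group 1 from each match (2 total).

['qf3', 'h']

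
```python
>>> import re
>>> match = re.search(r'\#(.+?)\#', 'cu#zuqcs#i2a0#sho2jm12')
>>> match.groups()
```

Lazy quantifiers expand one character at a time until the remainder of the pattern can match.
`re.search` tries every starting position until one works.
The match spans [2:9] → '#zuqcs#'.
Captured: group 1 = 'zuqcs'.

('zuqcs',)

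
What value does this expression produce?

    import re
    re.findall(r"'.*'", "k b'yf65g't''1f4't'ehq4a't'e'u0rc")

["'yf65g't''1f4't'ehq4a't'e'"]

Walking the string: at [3:29] → "'yf65g't''1f4't'ehq4a't'e'".
No capturing groups, so `findall` returns the 1 full match string.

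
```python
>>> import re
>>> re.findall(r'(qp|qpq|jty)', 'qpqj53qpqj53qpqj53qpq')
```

The regex engine tests alternatives in the order written; an earlier branch that matches wins even if a later one would match more.
Walking the string: at [0:2] match 'qp', group 1 = 'qp'; at [6:8] match 'qp', group 1 = 'qp'; at [12:14] match 'qp', group 1 = 'qp'; at [18:20] match 'qp', group 1 = 'qp'.
`findall` collects group 1 from each match (4 total).

['qp', 'qp', 'qp', 'qp']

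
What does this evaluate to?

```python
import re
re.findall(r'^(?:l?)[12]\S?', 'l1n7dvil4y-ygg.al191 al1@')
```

['l1n']

Pattern: anchored at the start of the string; then optionally a literal 'l' (non-capturing group); then one of [12], then optionally a non-whitespace character.
Walking the string: at [0:3] → 'l1n'.
Since nothing is captured, `findall` lists the 1 matched substring directly.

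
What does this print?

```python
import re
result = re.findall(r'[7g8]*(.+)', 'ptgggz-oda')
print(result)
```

['ptgggz-oda']

Pattern: zero or more of one of [7g8]; then one or more of any character (captured).
`findall` collects group 1 from the one match (1 total).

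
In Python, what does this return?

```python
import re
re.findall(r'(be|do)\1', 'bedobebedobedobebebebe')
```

['be', 'be', 'be']

After group 1 captures some text, `\1` only succeeds where that same text appears again.
Matches: at [4:8] match 'bebe', group 1 = 'be'; at [14:18] match 'bebe', group 1 = 'be'; at [18:22] match 'bebe', group 1 = 'be'.
One capturing group, so `findall` returns just the captured substring from each match — 3 in all.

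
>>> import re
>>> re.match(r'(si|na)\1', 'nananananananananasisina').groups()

The match spans [0:4] → 'nana'.
Captured: group 1 = 'na'.

('na',)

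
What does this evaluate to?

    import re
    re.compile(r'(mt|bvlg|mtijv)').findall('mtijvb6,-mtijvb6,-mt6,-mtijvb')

['mt', 'mt', 'mt', 'mt']

The regex engine tests alternatives in the order written; an earlier branch that matches wins even if a later one would match more.
Walking the string: at [0:2] match 'mt', group 1 = 'mt'; at [9:11] match 'mt', group 1 = 'mt'; at [18:20] match 'mt', group 1 = 'mt'; at [23:25] match 'mt', group 1 = 'mt'.
Because there's exactly one group, `findall` drops the full match and keeps group 1 from each hit.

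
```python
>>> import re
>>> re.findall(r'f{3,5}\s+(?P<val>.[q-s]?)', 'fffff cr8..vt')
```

['cr']

This matches 3 to 5 of a literal 'f', then one or more of whitespace; then any character, then optionally a character in [q-s] (captured as 'val').
One capturing group, so `findall` returns just the captured substring from the one match — 1 in all.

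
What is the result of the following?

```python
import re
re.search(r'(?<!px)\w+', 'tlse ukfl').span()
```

A negative assertion filters positions out without eating any characters.
`re.search` scans for the first position where the pattern succeeds.
The match spans [0:4] → 'tlse'.

(0, 4)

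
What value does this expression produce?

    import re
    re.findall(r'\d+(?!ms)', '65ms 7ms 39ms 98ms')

The negative lookaround is zero-width — it rules out positions where the adjacent text would match, without consuming anything.
`findall` yields the raw match text (3 of them) because the pattern has no groups.

['6', '3', '9']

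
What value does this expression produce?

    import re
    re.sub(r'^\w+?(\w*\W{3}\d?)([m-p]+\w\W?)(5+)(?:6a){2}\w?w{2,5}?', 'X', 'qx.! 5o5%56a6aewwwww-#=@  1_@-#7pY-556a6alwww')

'Xwww-#=@  1_@-#7pY-556a6alwww'

The pattern matches anchored at the start of the string; then one or more of a word character (lazy); then zero or more of a word character, then exactly 3 of a non-word character, then optionally a digit (captured); then one or more of a character in [m-p], then a word character, then optionally a non-word character (captured); then one or more of a literal '5' (captured); then the literal '6a' repeated 2 times, then optionally a word character, then 2 to 5 of the literal 'w' (lazy).
With the lazy modifier that quantifier settles for the fewest repetitions that let the rest of the pattern succeed (the atoms after it are unaffected and can still be greedy).
Matches: at [0:17] → 'qx.! 5o5%56a6aeww'.
Every occurrence is swapped for 'X'.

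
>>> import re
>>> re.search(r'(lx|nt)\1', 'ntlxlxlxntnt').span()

(2, 6)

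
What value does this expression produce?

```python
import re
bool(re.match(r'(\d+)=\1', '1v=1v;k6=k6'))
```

False

`\1` has to match the exact text group 1 already captured.
`re.match` won't scan ahead — the pattern has to work from the very first character.
Here position 0 doesn't satisfy it, so the call returns None, and `bool(None)` is False.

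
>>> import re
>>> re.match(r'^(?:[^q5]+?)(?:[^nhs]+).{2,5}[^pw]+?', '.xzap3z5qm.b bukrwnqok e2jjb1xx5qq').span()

(0, 24)

`match` is anchored at position 0; if the pattern doesn't fit there, it returns None.
The match spans [0:24] → '.xzap3z5qm.b bukrwnqok e'.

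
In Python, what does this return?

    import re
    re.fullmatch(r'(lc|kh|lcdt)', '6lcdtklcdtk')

None

For `fullmatch`, every character of the input must be accounted for by the pattern.
Here the string isn't matched end-to-end, so the call returns None.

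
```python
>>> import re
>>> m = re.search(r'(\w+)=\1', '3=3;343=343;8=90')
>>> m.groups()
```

('3',)

The match spans [0:3] → '3=3'.
Captured: group 1 = '3'.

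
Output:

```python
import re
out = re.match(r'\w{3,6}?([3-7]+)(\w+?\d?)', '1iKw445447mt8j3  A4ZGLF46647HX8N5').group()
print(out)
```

1iKw445447m

`match` is anchored at position 0; if the pattern doesn't fit there, it returns None.
The match spans [0:11] → '1iKw445447m'.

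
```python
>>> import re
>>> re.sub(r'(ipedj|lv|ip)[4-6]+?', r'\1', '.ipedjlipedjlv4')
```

'.ipedjlipedjlv'

Matches: at [12:15] → 'lv4'.
The replacement refers to a captured group, so each match is rewritten using its own captured text.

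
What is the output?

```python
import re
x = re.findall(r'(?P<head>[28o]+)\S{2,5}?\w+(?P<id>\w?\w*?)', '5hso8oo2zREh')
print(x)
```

[('o8oo2', '')]

The pattern matches one or more of one of [28o] (captured as 'head'); then 2 to 5 of a non-whitespace character (lazy), then one or more of a word character; then optionally a word character, then zero or more of a word character (lazy) (captured as 'id').
Scanning left to right: at [3:12] match 'o8oo2zREh', groups = ('o8oo2', '').
`findall` packs the 2 group values into a tuple for every match.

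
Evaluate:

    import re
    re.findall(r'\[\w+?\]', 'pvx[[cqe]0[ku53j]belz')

Scanning left to right: at [4:9] → '[cqe]'; at [10:17] → '[ku53j]'.
No capturing groups, so `findall` returns the 2 full match strings.

['[cqe]', '[ku53j]']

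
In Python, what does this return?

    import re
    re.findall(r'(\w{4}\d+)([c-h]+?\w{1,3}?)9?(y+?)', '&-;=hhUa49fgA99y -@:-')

[('hhUa49', 'fgA9', 'y')]

With the lazy modifier that quantifier settles for the fewest repetitions that let the rest of the pattern succeed (the atoms after it are unaffected and can still be greedy).
With 3 capturing groups, `findall` returns a 3-tuple per match.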